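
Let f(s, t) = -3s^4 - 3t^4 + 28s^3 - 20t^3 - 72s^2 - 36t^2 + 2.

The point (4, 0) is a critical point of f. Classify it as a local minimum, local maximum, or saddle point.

The mixed partial ∂²f/∂s∂t is 0, so the Hessian at any point is diag(f_ss, f_tt) = diag(12(-3s^2 + 14s - 12), -12(3t^2 + 10t + 6)).
At (4, 0): H = diag(-48, -72).
Both eigenvalues are negative, so H is negative definite: a local maximum.

local maximum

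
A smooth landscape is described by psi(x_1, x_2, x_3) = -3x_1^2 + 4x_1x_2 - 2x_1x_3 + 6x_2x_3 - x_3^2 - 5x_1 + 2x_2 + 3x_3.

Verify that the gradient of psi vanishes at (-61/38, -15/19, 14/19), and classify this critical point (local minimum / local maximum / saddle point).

∇psi = (-6x_1 + 4x_2 - 2x_3 - 5, 4x_1 + 6x_3 + 2, -2x_1 + 6x_2 - 2x_3 + 3); substituting (-61/38, -15/19, 14/19) gives ∇psi = (0, 0, 0), so (-61/38, -15/19, 14/19) is indeed a critical point.
The Hessian is constant: H = [[-6, 4, -2], [4, 0, 6], [-2, 6, -2]].
Leading principal minors: Δ₁ = -6, Δ₂ = -16, Δ₃ = 152.
The minors fit neither the all-positive nor the alternating-sign pattern, so H is indefinite: a saddle point.

saddle point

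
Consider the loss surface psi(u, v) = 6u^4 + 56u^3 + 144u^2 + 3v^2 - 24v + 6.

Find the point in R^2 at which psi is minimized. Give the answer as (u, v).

(0, 4)

psi(u,v) separates as P(u) + Q(v) + 6, so its minimum is min P + min Q + 6.
P'(u) = 24u(u + 3)(u + 4) vanishes at u ∈ {-4, -3, 0}; Q'(v) = 6v - 24 vanishes at v ∈ {4}.
Local minima of P (where P''>0): P(-4)=256, P(0)=0. Local minima of Q: Q(4)=-48.
So the global minimum of psi is P(0) + Q(4) + 6 = 0 − 48 + 6 = -42, attained at (0, 4).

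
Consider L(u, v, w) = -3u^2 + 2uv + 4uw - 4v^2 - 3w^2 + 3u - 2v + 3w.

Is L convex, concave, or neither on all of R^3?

L is quadratic, so its Hessian is the constant matrix H = [[-6, 2, 4], [2, -8, 0], [4, 0, -6]].
Leading principal minors: -6, 44, -136.
Signs alternate −, +, − ⇒ H ≺ 0 ⇒ concave.

concave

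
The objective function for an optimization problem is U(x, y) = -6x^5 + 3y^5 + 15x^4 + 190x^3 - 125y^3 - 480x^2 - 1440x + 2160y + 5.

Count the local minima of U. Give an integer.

4

U separates as a function of x plus a function of y, so ∇U=0 decouples.
∂U/∂x = -30(x - 4)(x - 3)(x + 1)(x + 4) = 0 at x ∈ {-4, -1, 3, 4}; ∂U/∂y = 15(y - 4)(y - 3)(y + 3)(y + 4) = 0 at y ∈ {-4, -3, 3, 4}.
The Hessian is diagonal: diag(U_xx, U_yy). Second derivatives: U_xx(-4)=5040, U_xx(-1)=-1800, U_xx(3)=840, U_xx(4)=-1200; U_yy(-4)=-840, U_yy(-3)=630, U_yy(3)=-630, U_yy(4)=840.
Local minima occur where both diagonal entries positive: (-4, -3), (-4, 4), (3, -3), (3, 4). Count: 4.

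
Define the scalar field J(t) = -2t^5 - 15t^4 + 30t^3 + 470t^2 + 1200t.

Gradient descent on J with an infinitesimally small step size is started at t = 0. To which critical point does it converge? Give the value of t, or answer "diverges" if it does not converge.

J'(t) = -10(t - 4)(t + 2)(t + 3)(t + 5), so J'(0) = 1200.
Gradient descent moves in the -J' direction, i.e. t is decreasing.
The nearest critical point in that direction is t = -2, where J'' = 180 > 0 (a local minimum). The iterate converges there.

-2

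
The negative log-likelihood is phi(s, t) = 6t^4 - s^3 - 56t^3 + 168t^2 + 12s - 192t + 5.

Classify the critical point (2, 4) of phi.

saddle point

The mixed partial ∂²phi/∂s∂t is 0, so the Hessian at any point is diag(phi_ss, phi_tt) = diag(-6s, 24(3t^2 - 14t + 14)).
At (2, 4): H = diag(-12, 144).
The eigenvalues have opposite signs, so H is indefinite: a saddle point.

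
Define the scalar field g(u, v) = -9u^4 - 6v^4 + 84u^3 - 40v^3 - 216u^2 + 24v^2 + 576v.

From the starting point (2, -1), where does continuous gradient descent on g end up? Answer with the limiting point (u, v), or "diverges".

(3, -3)

g is separable, so gradient descent decouples: u follows -∂g/∂u, v follows -∂g/∂v.
∂g/∂u = -36u(u - 4)(u - 3); at u=2 this is -144, so u increases.
∂g/∂v = -24(v - 2)(v + 3)(v + 4); at v=-1 this is 432, so v decreases.
u converges to its nearest critical value 3 (a local min of the u-part); v converges to -3. The iterate converges to (3, -3).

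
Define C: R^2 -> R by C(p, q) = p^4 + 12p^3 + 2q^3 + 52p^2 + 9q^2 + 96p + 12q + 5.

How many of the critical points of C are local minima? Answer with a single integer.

2

C separates as a function of p plus a function of q, so ∇C=0 decouples.
∂C/∂p = 4(p + 2)(p + 3)(p + 4) = 0 at p ∈ {-4, -3, -2}; ∂C/∂q = 6(q + 1)(q + 2) = 0 at q ∈ {-2, -1}.
The Hessian is diagonal: diag(C_pp, C_qq). Second derivatives: C_pp(-4)=8, C_pp(-3)=-4, C_pp(-2)=8; C_qq(-2)=-6, C_qq(-1)=6.
Local minima occur where both diagonal entries positive: (-4, -1), (-2, -1). Count: 2.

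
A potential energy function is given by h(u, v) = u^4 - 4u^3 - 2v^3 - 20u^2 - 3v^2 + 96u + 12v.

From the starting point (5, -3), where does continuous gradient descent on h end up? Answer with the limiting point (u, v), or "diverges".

h is separable, so gradient descent decouples: u follows -∂h/∂u, v follows -∂h/∂v.
∂h/∂u = 4(u - 4)(u - 2)(u + 3); at u=5 this is 96, so u decreases.
∂h/∂v = -6(v - 1)(v + 2); at v=-3 this is -24, so v increases.
u converges to its nearest critical value 4 (a local min of the u-part); v converges to -2. The iterate converges to (4, -2).

(4, -2)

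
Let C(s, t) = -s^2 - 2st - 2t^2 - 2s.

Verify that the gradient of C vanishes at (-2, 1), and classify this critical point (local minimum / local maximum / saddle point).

local maximum

∇C = (-2s - 2t - 2, -2s - 4t); substituting (-2, 1) gives ∇C = (0, 0), so (-2, 1) is indeed a critical point.
The Hessian of C is constant: H = [[-2, -2], [-2, -4]].
det(H) = (-2)·(-4) − (-2)² = 4.
det(H) > 0 and tr(H) = -6 < 0, so H is negative definite and the point is a local maximum.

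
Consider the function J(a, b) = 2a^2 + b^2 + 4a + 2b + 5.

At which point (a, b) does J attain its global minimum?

(-1, -1)

J(a,b) separates as P(a) + Q(b) + 5, so its minimum is min P + min Q + 5.
P'(a) = 4a + 4 vanishes at a ∈ {-1}; Q'(b) = 2b + 2 vanishes at b ∈ {-1}.
Local minima of P (where P''>0): P(-1)=-2. Local minima of Q: Q(-1)=-1.
So the global minimum of J is P(-1) + Q(-1) + 5 = -2 − 1 + 5 = 2, attained at (-1, -1).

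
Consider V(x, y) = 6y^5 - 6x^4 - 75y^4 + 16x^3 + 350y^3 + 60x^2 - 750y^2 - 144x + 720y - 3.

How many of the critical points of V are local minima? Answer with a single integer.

2

V separates as a function of x plus a function of y, so ∇V=0 decouples.
∂V/∂x = -24(x - 3)(x - 1)(x + 2) = 0 at x ∈ {-2, 1, 3}; ∂V/∂y = 30(y - 4)(y - 3)(y - 2)(y - 1) = 0 at y ∈ {1, 2, 3, 4}.
The Hessian is diagonal: diag(V_xx, V_yy). Second derivatives: V_xx(-2)=-360, V_xx(1)=144, V_xx(3)=-240; V_yy(1)=-180, V_yy(2)=60, V_yy(3)=-60, V_yy(4)=180.
Local minima occur where both diagonal entries positive: (1, 2), (1, 4). Count: 2.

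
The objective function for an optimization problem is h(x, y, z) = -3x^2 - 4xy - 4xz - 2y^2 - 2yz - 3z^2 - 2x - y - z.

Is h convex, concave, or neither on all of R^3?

h is quadratic, so its Hessian is the constant matrix H = [[-6, -4, -4], [-4, -4, -2], [-4, -2, -6]].
Leading principal minors: -6, 8, -24.
Signs alternate −, +, − ⇒ H ≺ 0 ⇒ concave.

concave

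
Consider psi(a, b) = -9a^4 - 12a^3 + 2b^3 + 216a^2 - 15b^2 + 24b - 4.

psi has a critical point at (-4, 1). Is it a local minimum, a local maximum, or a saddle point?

The mixed partial ∂²psi/∂a∂b is 0, so the Hessian at any point is diag(psi_aa, psi_bb) = diag(36(-3a^2 - 2a + 12), 6(2b - 5)).
At (-4, 1): H = diag(-1008, -18).
Both eigenvalues are negative, so H is negative definite: a local maximum.

local maximum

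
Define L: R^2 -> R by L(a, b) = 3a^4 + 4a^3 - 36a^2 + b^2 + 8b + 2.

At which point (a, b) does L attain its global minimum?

L(a,b) separates as P(a) + Q(b) + 2, so its minimum is min P + min Q + 2.
P'(a) = 12a(a - 2)(a + 3) vanishes at a ∈ {-3, 0, 2}; Q'(b) = 2b + 8 vanishes at b ∈ {-4}.
Local minima of P (where P''>0): P(-3)=-189, P(2)=-64. Local minima of Q: Q(-4)=-16.
So the global minimum of L is P(-3) + Q(-4) + 2 = -189 − 16 + 2 = -203, attained at (-3, -4).

(-3, -4)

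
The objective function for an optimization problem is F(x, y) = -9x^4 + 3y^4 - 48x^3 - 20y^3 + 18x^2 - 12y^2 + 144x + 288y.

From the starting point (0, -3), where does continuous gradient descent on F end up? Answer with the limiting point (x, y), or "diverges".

F is separable, so gradient descent decouples: x follows -∂F/∂x, y follows -∂F/∂y.
∂F/∂x = -36(x - 1)(x + 1)(x + 4); at x=0 this is 144, so x decreases.
∂F/∂y = 12(y - 4)(y - 3)(y + 2); at y=-3 this is -504, so y increases.
x converges to its nearest critical value -1 (a local min of the x-part); y converges to -2. The iterate converges to (-1, -2).

(-1, -2)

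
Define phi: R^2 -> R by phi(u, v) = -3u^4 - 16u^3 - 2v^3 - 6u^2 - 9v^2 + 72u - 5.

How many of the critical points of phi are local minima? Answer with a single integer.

phi separates as a function of u plus a function of v, so ∇phi=0 decouples.
∂phi/∂u = -12(u - 1)(u + 2)(u + 3) = 0 at u ∈ {-3, -2, 1}; ∂phi/∂v = -6v(v + 3) = 0 at v ∈ {-3, 0}.
The Hessian is diagonal: diag(phi_uu, phi_vv). Second derivatives: phi_uu(-3)=-48, phi_uu(-2)=36, phi_uu(1)=-144; phi_vv(-3)=18, phi_vv(0)=-18.
Local minima occur where both diagonal entries positive: (-2, -3). Count: 1.

1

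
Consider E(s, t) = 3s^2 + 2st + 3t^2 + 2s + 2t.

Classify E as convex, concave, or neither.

E is quadratic, so its Hessian is the constant matrix H = [[6, 2], [2, 6]].
det(H) = 32, tr(H) = 12.
det(H) > 0 and tr(H) > 0, so H is positive definite everywhere: convex.

convex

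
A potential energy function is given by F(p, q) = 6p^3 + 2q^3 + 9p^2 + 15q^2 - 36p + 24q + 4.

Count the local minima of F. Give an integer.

F separates as a function of p plus a function of q, so ∇F=0 decouples.
∂F/∂p = 18(p - 1)(p + 2) = 0 at p ∈ {-2, 1}; ∂F/∂q = 6(q + 1)(q + 4) = 0 at q ∈ {-4, -1}.
The Hessian is diagonal: diag(F_pp, F_qq). Second derivatives: F_pp(-2)=-54, F_pp(1)=54; F_qq(-4)=-18, F_qq(-1)=18.
Local minima occur where both diagonal entries positive: (1, -1). Count: 1.

1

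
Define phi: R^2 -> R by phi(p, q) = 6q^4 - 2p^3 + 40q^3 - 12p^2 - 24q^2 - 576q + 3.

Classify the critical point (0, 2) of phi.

saddle point

The mixed partial ∂²phi/∂p∂q is 0, so the Hessian at any point is diag(phi_pp, phi_qq) = diag(-12(p + 2), 24(3q^2 + 10q - 2)).
At (0, 2): H = diag(-24, 720).
The eigenvalues have opposite signs, so H is indefinite: a saddle point.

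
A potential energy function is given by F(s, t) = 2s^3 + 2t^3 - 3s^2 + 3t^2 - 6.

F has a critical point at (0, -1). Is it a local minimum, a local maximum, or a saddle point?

The mixed partial ∂²F/∂s∂t is 0, so the Hessian at any point is diag(F_ss, F_tt) = diag(6(2s - 1), 6(2t + 1)).
At (0, -1): H = diag(-6, -6).
Both eigenvalues are negative, so H is negative definite: a local maximum.

local maximum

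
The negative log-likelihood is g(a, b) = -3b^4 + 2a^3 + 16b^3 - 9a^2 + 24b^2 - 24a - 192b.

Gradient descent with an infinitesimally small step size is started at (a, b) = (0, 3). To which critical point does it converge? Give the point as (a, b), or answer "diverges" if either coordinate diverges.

g is separable, so gradient descent decouples: a follows -∂g/∂a, b follows -∂g/∂b.
∂g/∂a = 6(a - 4)(a + 1); at a=0 this is -24, so a increases.
∂g/∂b = -12(b - 4)(b - 2)(b + 2); at b=3 this is 60, so b decreases.
a converges to its nearest critical value 4 (a local min of the a-part); b converges to 2. The iterate converges to (4, 2).

(4, 2)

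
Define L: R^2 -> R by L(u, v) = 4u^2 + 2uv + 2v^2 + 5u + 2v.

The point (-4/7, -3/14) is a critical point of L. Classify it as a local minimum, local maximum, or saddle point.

local minimum

The Hessian of L is constant: H = [[8, 2], [2, 4]].
det(H) = 8·4 − 2² = 28.
det(H) > 0 and tr(H) = 12 > 0, so H is positive definite and the point is a local minimum.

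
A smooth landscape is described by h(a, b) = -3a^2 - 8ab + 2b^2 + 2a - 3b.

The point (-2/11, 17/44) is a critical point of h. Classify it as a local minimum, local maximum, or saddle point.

saddle point

The Hessian of h is constant: H = [[-6, -8], [-8, 4]].
det(H) = (-6)·4 − (-8)² = -88.
Since det(H) < 0, H is indefinite and the critical point is a saddle point.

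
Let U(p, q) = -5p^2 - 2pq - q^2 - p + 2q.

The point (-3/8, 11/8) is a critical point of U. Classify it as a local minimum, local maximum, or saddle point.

The Hessian of U is constant: H = [[-10, -2], [-2, -2]].
det(H) = (-10)·(-2) − (-2)² = 16.
det(H) > 0 and tr(H) = -12 < 0, so H is negative definite and the point is a local maximum.

local maximum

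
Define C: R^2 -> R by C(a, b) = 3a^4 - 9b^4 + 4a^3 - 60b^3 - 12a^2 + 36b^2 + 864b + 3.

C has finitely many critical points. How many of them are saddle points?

5

C separates as a function of a plus a function of b, so ∇C=0 decouples.
∂C/∂a = 12a(a - 1)(a + 2) = 0 at a ∈ {-2, 0, 1}; ∂C/∂b = -36(b - 2)(b + 3)(b + 4) = 0 at b ∈ {-4, -3, 2}.
The Hessian is diagonal: diag(C_aa, C_bb). Second derivatives: C_aa(-2)=72, C_aa(0)=-24, C_aa(1)=36; C_bb(-4)=-216, C_bb(-3)=180, C_bb(2)=-1080.
Saddle points occur where the two diagonal entries have opposite signs: (-2, -4), (-2, 2), (0, -3), (1, -4), (1, 2). Count: 5.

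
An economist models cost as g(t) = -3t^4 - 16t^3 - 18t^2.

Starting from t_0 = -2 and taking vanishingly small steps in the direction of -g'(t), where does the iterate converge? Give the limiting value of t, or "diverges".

g'(t) = -12t(t + 1)(t + 3), so g'(-2) = -24.
Gradient descent moves in the -g' direction, i.e. t is increasing.
The nearest critical point in that direction is t = -1, where g'' = 24 > 0 (a local minimum). The iterate converges there.

-1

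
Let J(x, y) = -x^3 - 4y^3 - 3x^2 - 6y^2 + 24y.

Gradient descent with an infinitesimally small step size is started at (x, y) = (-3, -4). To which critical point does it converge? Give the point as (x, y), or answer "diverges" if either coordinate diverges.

J is separable, so gradient descent decouples: x follows -∂J/∂x, y follows -∂J/∂y.
∂J/∂x = -3x(x + 2); at x=-3 this is -9, so x increases.
∂J/∂y = -12(y - 1)(y + 2); at y=-4 this is -120, so y increases.
x converges to its nearest critical value -2 (a local min of the x-part); y converges to -2. The iterate converges to (-2, -2).

(-2, -2)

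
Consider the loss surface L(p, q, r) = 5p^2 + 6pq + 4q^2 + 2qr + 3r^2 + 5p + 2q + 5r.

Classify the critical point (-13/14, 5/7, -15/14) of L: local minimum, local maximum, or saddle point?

The Hessian is constant: H = [[10, 6, 0], [6, 8, 2], [0, 2, 6]].
Leading principal minors: Δ₁ = 10, Δ₂ = 44, Δ₃ = 224.
All leading minors are positive, so H is positive definite: a local minimum.

local minimum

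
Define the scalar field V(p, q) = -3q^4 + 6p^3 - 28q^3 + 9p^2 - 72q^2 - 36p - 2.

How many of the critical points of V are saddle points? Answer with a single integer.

3

V separates as a function of p plus a function of q, so ∇V=0 decouples.
∂V/∂p = 18(p - 1)(p + 2) = 0 at p ∈ {-2, 1}; ∂V/∂q = -12q(q + 3)(q + 4) = 0 at q ∈ {-4, -3, 0}.
The Hessian is diagonal: diag(V_pp, V_qq). Second derivatives: V_pp(-2)=-54, V_pp(1)=54; V_qq(-4)=-48, V_qq(-3)=36, V_qq(0)=-144.
Saddle points occur where the two diagonal entries have opposite signs: (-2, -3), (1, -4), (1, 0). Count: 3.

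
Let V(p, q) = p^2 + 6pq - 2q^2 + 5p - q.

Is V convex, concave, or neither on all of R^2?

neither

V is quadratic, so its Hessian is the constant matrix H = [[2, 6], [6, -4]].
det(H) = -44, tr(H) = -2.
det(H) < 0, so H is indefinite: neither convex nor concave.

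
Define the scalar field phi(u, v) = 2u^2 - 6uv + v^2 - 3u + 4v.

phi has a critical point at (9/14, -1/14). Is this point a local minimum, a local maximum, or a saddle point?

saddle point

The Hessian of phi is constant: H = [[4, -6], [-6, 2]].
det(H) = 4·2 − (-6)² = -28.
Since det(H) < 0, H is indefinite and the critical point is a saddle point.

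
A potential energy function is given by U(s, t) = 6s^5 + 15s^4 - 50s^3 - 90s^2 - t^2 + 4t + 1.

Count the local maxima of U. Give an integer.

2

U separates as a function of s plus a function of t, so ∇U=0 decouples.
∂U/∂s = 30s(s - 2)(s + 1)(s + 3) = 0 at s ∈ {-3, -1, 0, 2}; ∂U/∂t = -2(t - 2) = 0 at t ∈ {2}.
The Hessian is diagonal: diag(U_ss, U_tt). Second derivatives: U_ss(-3)=-900, U_ss(-1)=180, U_ss(0)=-180, U_ss(2)=900; U_tt(2)=-2.
Local maxima occur where both diagonal entries negative: (-3, 2), (0, 2). Count: 2.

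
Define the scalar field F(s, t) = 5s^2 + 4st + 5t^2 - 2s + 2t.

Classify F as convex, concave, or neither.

convex

F is quadratic, so its Hessian is the constant matrix H = [[10, 4], [4, 10]].
det(H) = 84, tr(H) = 20.
det(H) > 0 and tr(H) > 0, so H is positive definite everywhere: convex.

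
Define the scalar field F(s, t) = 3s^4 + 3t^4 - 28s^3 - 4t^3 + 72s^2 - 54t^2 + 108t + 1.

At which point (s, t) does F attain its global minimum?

F(s,t) separates as P(s) + Q(t) + 1, so its minimum is min P + min Q + 1.
P'(s) = 12s(s - 4)(s - 3) vanishes at s ∈ {0, 3, 4}; Q'(t) = 12(t - 3)(t - 1)(t + 3) vanishes at t ∈ {-3, 1, 3}.
Local minima of P (where P''>0): P(0)=0, P(4)=128. Local minima of Q: Q(-3)=-459, Q(3)=-27.
So the global minimum of F is P(0) + Q(-3) + 1 = 0 − 459 + 1 = -458, attained at (0, -3).

(0, -3)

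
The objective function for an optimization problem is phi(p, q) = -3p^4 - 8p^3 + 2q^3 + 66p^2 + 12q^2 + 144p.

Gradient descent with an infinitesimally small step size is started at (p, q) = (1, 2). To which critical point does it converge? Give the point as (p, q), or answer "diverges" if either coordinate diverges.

(-1, 0)

phi is separable, so gradient descent decouples: p follows -∂phi/∂p, q follows -∂phi/∂q.
∂phi/∂p = -12(p - 3)(p + 1)(p + 4); at p=1 this is 240, so p decreases.
∂phi/∂q = 6q(q + 4); at q=2 this is 72, so q decreases.
p converges to its nearest critical value -1 (a local min of the p-part); q converges to 0. The iterate converges to (-1, 0).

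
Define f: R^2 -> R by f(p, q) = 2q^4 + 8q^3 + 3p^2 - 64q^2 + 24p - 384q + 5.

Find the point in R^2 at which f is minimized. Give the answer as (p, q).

(-4, 4)

f(p,q) separates as A(p) + B(q) + 5, so its minimum is min A + min B + 5.
A'(p) = 6p + 24 vanishes at p ∈ {-4}; B'(q) = 8(q - 4)(q + 3)(q + 4) vanishes at q ∈ {-4, -3, 4}.
Local minima of A (where A''>0): A(-4)=-48. Local minima of B: B(-4)=512, B(4)=-1536.
So the global minimum of f is A(-4) + B(4) + 5 = -48 − 1536 + 5 = -1579, attained at (-4, 4).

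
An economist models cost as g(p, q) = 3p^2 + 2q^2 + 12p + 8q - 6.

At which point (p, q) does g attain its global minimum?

g(p,q) separates as A(p) + B(q) − 6, so its minimum is min A + min B − 6.
A'(p) = 6p + 12 vanishes at p ∈ {-2}; B'(q) = 4q + 8 vanishes at q ∈ {-2}.
Local minima of A (where A''>0): A(-2)=-12. Local minima of B: B(-2)=-8.
So the global minimum of g is A(-2) + B(-2) − 6 = -12 − 8 − 6 = -26, attained at (-2, -2).

(-2, -2)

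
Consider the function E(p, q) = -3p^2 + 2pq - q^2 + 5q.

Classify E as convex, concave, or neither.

concave

E is quadratic, so its Hessian is the constant matrix H = [[-6, 2], [2, -2]].
det(H) = 8, tr(H) = -8.
det(H) > 0 and tr(H) < 0, so H is negative definite everywhere: concave.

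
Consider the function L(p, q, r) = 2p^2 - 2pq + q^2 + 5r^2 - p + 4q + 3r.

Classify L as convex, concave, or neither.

L is quadratic, so its Hessian is the constant matrix H = [[4, -2, 0], [-2, 2, 0], [0, 0, 10]].
Leading principal minors: 4, 4, 40.
All positive ⇒ H ≻ 0 ⇒ convex.

convex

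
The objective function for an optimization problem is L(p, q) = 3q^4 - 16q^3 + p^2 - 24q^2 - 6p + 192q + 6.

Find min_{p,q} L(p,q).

L(p,q) separates as A(p) + B(q) + 6, so its minimum is min A + min B + 6.
A'(p) = 2p - 6 vanishes at p ∈ {3}; B'(q) = 12(q - 4)(q - 2)(q + 2) vanishes at q ∈ {-2, 2, 4}.
Local minima of A (where A''>0): A(3)=-9. Local minima of B: B(-2)=-304, B(4)=128.
So the global minimum of L is A(3) + B(-2) + 6 = -9 − 304 + 6 = -307, attained at (3, -2).

-307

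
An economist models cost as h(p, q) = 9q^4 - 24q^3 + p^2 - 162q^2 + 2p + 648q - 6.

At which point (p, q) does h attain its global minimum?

h(p,q) separates as A(p) + B(q) − 6, so its minimum is min A + min B − 6.
A'(p) = 2p + 2 vanishes at p ∈ {-1}; B'(q) = 36(q - 3)(q - 2)(q + 3) vanishes at q ∈ {-3, 2, 3}.
Local minima of A (where A''>0): A(-1)=-1. Local minima of B: B(-3)=-2025, B(3)=567.
So the global minimum of h is A(-1) + B(-3) − 6 = -1 − 2025 − 6 = -2032, attained at (-1, -3).

(-1, -3)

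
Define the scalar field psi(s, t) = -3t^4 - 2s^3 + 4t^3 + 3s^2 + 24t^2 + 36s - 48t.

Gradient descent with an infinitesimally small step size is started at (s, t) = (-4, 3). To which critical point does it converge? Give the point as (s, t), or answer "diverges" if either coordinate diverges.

psi is separable, so gradient descent decouples: s follows -∂psi/∂s, t follows -∂psi/∂t.
∂psi/∂s = -6(s - 3)(s + 2); at s=-4 this is -84, so s increases.
∂psi/∂t = -12(t - 2)(t - 1)(t + 2); at t=3 this is -120, so t increases.
The t-coordinate has no critical point in that direction and runs off to infinity.

diverges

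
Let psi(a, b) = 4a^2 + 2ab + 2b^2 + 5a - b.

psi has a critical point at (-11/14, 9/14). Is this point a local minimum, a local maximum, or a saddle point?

The Hessian of psi is constant: H = [[8, 2], [2, 4]].
det(H) = 8·4 − 2² = 28.
det(H) > 0 and tr(H) = 12 > 0, so H is positive definite and the point is a local minimum.

local minimum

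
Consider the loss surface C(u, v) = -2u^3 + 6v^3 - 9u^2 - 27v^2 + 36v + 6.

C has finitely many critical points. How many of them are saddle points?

C separates as a function of u plus a function of v, so ∇C=0 decouples.
∂C/∂u = -6u(u + 3) = 0 at u ∈ {-3, 0}; ∂C/∂v = 18(v - 2)(v - 1) = 0 at v ∈ {1, 2}.
The Hessian is diagonal: diag(C_uu, C_vv). Second derivatives: C_uu(-3)=18, C_uu(0)=-18; C_vv(1)=-18, C_vv(2)=18.
Saddle points occur where the two diagonal entries have opposite signs: (-3, 1), (0, 2). Count: 2.

2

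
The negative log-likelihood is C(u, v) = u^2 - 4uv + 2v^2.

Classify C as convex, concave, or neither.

C is quadratic, so its Hessian is the constant matrix H = [[2, -4], [-4, 4]].
det(H) = -8, tr(H) = 6.
det(H) < 0, so H is indefinite: neither convex nor concave.

neither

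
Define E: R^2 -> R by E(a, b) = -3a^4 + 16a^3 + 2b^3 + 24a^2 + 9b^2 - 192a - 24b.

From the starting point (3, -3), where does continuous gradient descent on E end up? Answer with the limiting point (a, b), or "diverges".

(2, 1)

E is separable, so gradient descent decouples: a follows -∂E/∂a, b follows -∂E/∂b.
∂E/∂a = -12(a - 4)(a - 2)(a + 2); at a=3 this is 60, so a decreases.
∂E/∂b = 6(b - 1)(b + 4); at b=-3 this is -24, so b increases.
a converges to its nearest critical value 2 (a local min of the a-part); b converges to 1. The iterate converges to (2, 1).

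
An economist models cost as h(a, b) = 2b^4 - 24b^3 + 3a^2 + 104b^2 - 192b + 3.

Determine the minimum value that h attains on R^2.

-125

h(a,b) separates as P(a) + Q(b) + 3, so its minimum is min P + min Q + 3.
P'(a) = 6a vanishes at a ∈ {0}; Q'(b) = 8(b - 4)(b - 3)(b - 2) vanishes at b ∈ {2, 3, 4}.
Local minima of P (where P''>0): P(0)=0. Local minima of Q: Q(2)=-128, Q(4)=-128.
So the global minimum of h is P(0) + Q(2) + 3 = 0 − 128 + 3 = -125, attained at (0, 2).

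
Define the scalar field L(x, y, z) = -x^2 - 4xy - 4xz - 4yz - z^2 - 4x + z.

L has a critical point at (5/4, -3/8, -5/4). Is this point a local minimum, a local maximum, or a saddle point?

The Hessian is constant: H = [[-2, -4, -4], [-4, 0, -4], [-4, -4, -2]].
Leading principal minors: Δ₁ = -2, Δ₂ = -16, Δ₃ = -64.
The minors fit neither the all-positive nor the alternating-sign pattern, so H is indefinite: a saddle point.

saddle point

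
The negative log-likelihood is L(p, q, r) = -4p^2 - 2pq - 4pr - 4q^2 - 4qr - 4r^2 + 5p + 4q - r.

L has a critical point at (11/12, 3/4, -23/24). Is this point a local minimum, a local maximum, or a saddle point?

The Hessian is constant: H = [[-8, -2, -4], [-2, -8, -4], [-4, -4, -8]].
Leading principal minors: Δ₁ = -8, Δ₂ = 60, Δ₃ = -288.
The minors alternate sign starting negative (−, +, −), so H is negative definite: a local maximum.

local maximum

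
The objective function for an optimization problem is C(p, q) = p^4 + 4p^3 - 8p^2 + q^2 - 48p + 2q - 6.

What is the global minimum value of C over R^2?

C(p,q) separates as A(p) + B(q) − 6, so its minimum is min A + min B − 6.
A'(p) = 4(p - 2)(p + 2)(p + 3) vanishes at p ∈ {-3, -2, 2}; B'(q) = 2q + 2 vanishes at q ∈ {-1}.
Local minima of A (where A''>0): A(-3)=45, A(2)=-80. Local minima of B: B(-1)=-1.
So the global minimum of C is A(2) + B(-1) − 6 = -80 − 1 − 6 = -87, attained at (2, -1).

-87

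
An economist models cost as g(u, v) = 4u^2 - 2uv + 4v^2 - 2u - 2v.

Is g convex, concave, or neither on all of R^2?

g is quadratic, so its Hessian is the constant matrix H = [[8, -2], [-2, 8]].
det(H) = 60, tr(H) = 16.
det(H) > 0 and tr(H) > 0, so H is positive definite everywhere: convex.

convex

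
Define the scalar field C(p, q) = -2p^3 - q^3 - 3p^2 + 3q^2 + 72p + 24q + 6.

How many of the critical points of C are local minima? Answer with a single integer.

1

C separates as a function of p plus a function of q, so ∇C=0 decouples.
∂C/∂p = -6(p - 3)(p + 4) = 0 at p ∈ {-4, 3}; ∂C/∂q = -3(q - 4)(q + 2) = 0 at q ∈ {-2, 4}.
The Hessian is diagonal: diag(C_pp, C_qq). Second derivatives: C_pp(-4)=42, C_pp(3)=-42; C_qq(-2)=18, C_qq(4)=-18.
Local minima occur where both diagonal entries positive: (-4, -2). Count: 1.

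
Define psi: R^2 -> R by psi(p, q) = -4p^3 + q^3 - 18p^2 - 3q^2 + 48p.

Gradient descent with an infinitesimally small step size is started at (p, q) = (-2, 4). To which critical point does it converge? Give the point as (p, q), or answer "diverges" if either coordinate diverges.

(-4, 2)

psi is separable, so gradient descent decouples: p follows -∂psi/∂p, q follows -∂psi/∂q.
∂psi/∂p = -12(p - 1)(p + 4); at p=-2 this is 72, so p decreases.
∂psi/∂q = 3q(q - 2); at q=4 this is 24, so q decreases.
p converges to its nearest critical value -4 (a local min of the p-part); q converges to 2. The iterate converges to (-4, 2).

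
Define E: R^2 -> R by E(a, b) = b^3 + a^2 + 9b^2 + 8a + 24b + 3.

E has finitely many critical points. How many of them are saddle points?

E separates as a function of a plus a function of b, so ∇E=0 decouples.
∂E/∂a = 2(a + 4) = 0 at a ∈ {-4}; ∂E/∂b = 3(b + 2)(b + 4) = 0 at b ∈ {-4, -2}.
The Hessian is diagonal: diag(E_aa, E_bb). Second derivatives: E_aa(-4)=2; E_bb(-4)=-6, E_bb(-2)=6.
Saddle points occur where the two diagonal entries have opposite signs: (-4, -4). Count: 1.

1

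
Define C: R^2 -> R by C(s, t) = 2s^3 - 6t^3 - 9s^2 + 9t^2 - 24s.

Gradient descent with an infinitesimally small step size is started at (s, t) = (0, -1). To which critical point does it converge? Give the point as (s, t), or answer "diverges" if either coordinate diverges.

C is separable, so gradient descent decouples: s follows -∂C/∂s, t follows -∂C/∂t.
∂C/∂s = 6(s - 4)(s + 1); at s=0 this is -24, so s increases.
∂C/∂t = -18t(t - 1); at t=-1 this is -36, so t increases.
s converges to its nearest critical value 4 (a local min of the s-part); t converges to 0. The iterate converges to (4, 0).

(4, 0)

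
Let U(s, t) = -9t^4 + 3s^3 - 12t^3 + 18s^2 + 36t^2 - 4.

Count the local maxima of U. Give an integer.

2

U separates as a function of s plus a function of t, so ∇U=0 decouples.
∂U/∂s = 9s(s + 4) = 0 at s ∈ {-4, 0}; ∂U/∂t = -36t(t - 1)(t + 2) = 0 at t ∈ {-2, 0, 1}.
The Hessian is diagonal: diag(U_ss, U_tt). Second derivatives: U_ss(-4)=-36, U_ss(0)=36; U_tt(-2)=-216, U_tt(0)=72, U_tt(1)=-108.
Local maxima occur where both diagonal entries negative: (-4, -2), (-4, 1). Count: 2.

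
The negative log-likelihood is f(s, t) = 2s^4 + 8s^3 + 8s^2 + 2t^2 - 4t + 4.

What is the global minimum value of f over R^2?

f(s,t) separates as P(s) + Q(t) + 4, so its minimum is min P + min Q + 4.
P'(s) = 8s(s + 1)(s + 2) vanishes at s ∈ {-2, -1, 0}; Q'(t) = 4(t - 1) vanishes at t ∈ {1}.
Local minima of P (where P''>0): P(-2)=0, P(0)=0. Local minima of Q: Q(1)=-2.
So the global minimum of f is P(-2) + Q(1) + 4 = 0 − 2 + 4 = 2, attained at (-2, 1).

2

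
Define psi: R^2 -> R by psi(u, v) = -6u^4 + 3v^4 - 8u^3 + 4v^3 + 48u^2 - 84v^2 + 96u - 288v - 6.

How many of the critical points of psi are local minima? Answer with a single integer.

2

psi separates as a function of u plus a function of v, so ∇psi=0 decouples.
∂psi/∂u = -24(u - 2)(u + 1)(u + 2) = 0 at u ∈ {-2, -1, 2}; ∂psi/∂v = 12(v - 4)(v + 2)(v + 3) = 0 at v ∈ {-3, -2, 4}.
The Hessian is diagonal: diag(psi_uu, psi_vv). Second derivatives: psi_uu(-2)=-96, psi_uu(-1)=72, psi_uu(2)=-288; psi_vv(-3)=84, psi_vv(-2)=-72, psi_vv(4)=504.
Local minima occur where both diagonal entries positive: (-1, -3), (-1, 4). Count: 2.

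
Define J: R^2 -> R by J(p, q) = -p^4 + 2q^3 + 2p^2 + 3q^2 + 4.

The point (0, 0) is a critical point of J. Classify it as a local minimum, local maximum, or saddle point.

local minimum

The mixed partial ∂²J/∂p∂q is 0, so the Hessian at any point is diag(J_pp, J_qq) = diag(4(-3p^2 + 1), 6(2q + 1)).
At (0, 0): H = diag(4, 6).
Both eigenvalues are positive, so H is positive definite: a local minimum.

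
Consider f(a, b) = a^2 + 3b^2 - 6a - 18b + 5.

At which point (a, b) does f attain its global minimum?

f(a,b) separates as P(a) + Q(b) + 5, so its minimum is min P + min Q + 5.
P'(a) = 2a - 6 vanishes at a ∈ {3}; Q'(b) = 6b - 18 vanishes at b ∈ {3}.
Local minima of P (where P''>0): P(3)=-9. Local minima of Q: Q(3)=-27.
So the global minimum of f is P(3) + Q(3) + 5 = -9 − 27 + 5 = -31, attained at (3, 3).

(3, 3)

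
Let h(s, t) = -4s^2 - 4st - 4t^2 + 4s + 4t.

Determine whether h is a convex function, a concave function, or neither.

h is quadratic, so its Hessian is the constant matrix H = [[-8, -4], [-4, -8]].
det(H) = 48, tr(H) = -16.
det(H) > 0 and tr(H) < 0, so H is negative definite everywhere: concave.

concave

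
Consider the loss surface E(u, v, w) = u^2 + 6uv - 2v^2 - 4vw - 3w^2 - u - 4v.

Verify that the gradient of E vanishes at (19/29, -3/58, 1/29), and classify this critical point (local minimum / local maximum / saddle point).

saddle point

∇E = (2u + 6v - 1, 6u - 4v - 4w - 4, -4v - 6w); substituting (19/29, -3/58, 1/29) gives ∇E = (0, 0, 0), so (19/29, -3/58, 1/29) is indeed a critical point.
The Hessian is constant: H = [[2, 6, 0], [6, -4, -4], [0, -4, -6]].
Leading principal minors: Δ₁ = 2, Δ₂ = -44, Δ₃ = 232.
The minors fit neither the all-positive nor the alternating-sign pattern, so H is indefinite: a saddle point.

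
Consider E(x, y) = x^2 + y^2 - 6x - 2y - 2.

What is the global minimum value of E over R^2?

E(x,y) separates as P(x) + Q(y) − 2, so its minimum is min P + min Q − 2.
P'(x) = 2x - 6 vanishes at x ∈ {3}; Q'(y) = 2y - 2 vanishes at y ∈ {1}.
Local minima of P (where P''>0): P(3)=-9. Local minima of Q: Q(1)=-1.
So the global minimum of E is P(3) + Q(1) − 2 = -9 − 1 − 2 = -12, attained at (3, 1).

-12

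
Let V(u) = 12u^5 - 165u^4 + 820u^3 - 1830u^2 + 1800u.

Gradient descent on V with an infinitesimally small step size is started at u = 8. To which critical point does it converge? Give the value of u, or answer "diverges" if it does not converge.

V'(u) = 60(u - 5)(u - 3)(u - 2)(u - 1), so V'(8) = 37800.
Gradient descent moves in the -V' direction, i.e. u is decreasing.
The nearest critical point in that direction is u = 5, where V'' = 1440 > 0 (a local minimum). The iterate converges there.

5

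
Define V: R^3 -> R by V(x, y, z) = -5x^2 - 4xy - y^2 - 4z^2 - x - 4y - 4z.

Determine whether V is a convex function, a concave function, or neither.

V is quadratic, so its Hessian is the constant matrix H = [[-10, -4, 0], [-4, -2, 0], [0, 0, -8]].
Leading principal minors: -10, 4, -32.
Signs alternate −, +, − ⇒ H ≺ 0 ⇒ concave.

concave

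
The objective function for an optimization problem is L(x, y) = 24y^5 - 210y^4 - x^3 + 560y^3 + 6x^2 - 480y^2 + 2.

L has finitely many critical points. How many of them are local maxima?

L separates as a function of x plus a function of y, so ∇L=0 decouples.
∂L/∂x = -3x(x - 4) = 0 at x ∈ {0, 4}; ∂L/∂y = 120y(y - 4)(y - 2)(y - 1) = 0 at y ∈ {0, 1, 2, 4}.
The Hessian is diagonal: diag(L_xx, L_yy). Second derivatives: L_xx(0)=12, L_xx(4)=-12; L_yy(0)=-960, L_yy(1)=360, L_yy(2)=-480, L_yy(4)=2880.
Local maxima occur where both diagonal entries negative: (4, 0), (4, 2). Count: 2.

2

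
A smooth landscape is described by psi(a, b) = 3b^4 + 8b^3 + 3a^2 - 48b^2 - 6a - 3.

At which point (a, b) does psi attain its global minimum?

(1, -4)

psi(a,b) separates as P(a) + Q(b) − 3, so its minimum is min P + min Q − 3.
P'(a) = 6a - 6 vanishes at a ∈ {1}; Q'(b) = 12b(b - 2)(b + 4) vanishes at b ∈ {-4, 0, 2}.
Local minima of P (where P''>0): P(1)=-3. Local minima of Q: Q(-4)=-512, Q(2)=-80.
So the global minimum of psi is P(1) + Q(-4) − 3 = -3 − 512 − 3 = -518, attained at (1, -4).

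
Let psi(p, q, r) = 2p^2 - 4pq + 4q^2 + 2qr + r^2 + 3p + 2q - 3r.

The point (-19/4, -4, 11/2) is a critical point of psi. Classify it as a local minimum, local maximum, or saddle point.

local minimum

The Hessian is constant: H = [[4, -4, 0], [-4, 8, 2], [0, 2, 2]].
Leading principal minors: Δ₁ = 4, Δ₂ = 16, Δ₃ = 16.
All leading minors are positive, so H is positive definite: a local minimum.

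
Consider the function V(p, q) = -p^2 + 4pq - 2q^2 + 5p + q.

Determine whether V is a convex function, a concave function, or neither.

neither

V is quadratic, so its Hessian is the constant matrix H = [[-2, 4], [4, -4]].
det(H) = -8, tr(H) = -6.
det(H) < 0, so H is indefinite: neither convex nor concave.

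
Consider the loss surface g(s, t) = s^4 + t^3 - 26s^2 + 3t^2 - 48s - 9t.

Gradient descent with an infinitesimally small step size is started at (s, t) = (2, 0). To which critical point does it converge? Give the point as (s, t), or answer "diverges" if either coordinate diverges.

(4, 1)

g is separable, so gradient descent decouples: s follows -∂g/∂s, t follows -∂g/∂t.
∂g/∂s = 4(s - 4)(s + 1)(s + 3); at s=2 this is -120, so s increases.
∂g/∂t = 3(t - 1)(t + 3); at t=0 this is -9, so t increases.
s converges to its nearest critical value 4 (a local min of the s-part); t converges to 1. The iterate converges to (4, 1).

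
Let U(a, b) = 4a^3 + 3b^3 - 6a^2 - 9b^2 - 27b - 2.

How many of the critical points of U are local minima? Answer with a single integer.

U separates as a function of a plus a function of b, so ∇U=0 decouples.
∂U/∂a = 12a(a - 1) = 0 at a ∈ {0, 1}; ∂U/∂b = 9(b - 3)(b + 1) = 0 at b ∈ {-1, 3}.
The Hessian is diagonal: diag(U_aa, U_bb). Second derivatives: U_aa(0)=-12, U_aa(1)=12; U_bb(-1)=-36, U_bb(3)=36.
Local minima occur where both diagonal entries positive: (1, 3). Count: 1.

1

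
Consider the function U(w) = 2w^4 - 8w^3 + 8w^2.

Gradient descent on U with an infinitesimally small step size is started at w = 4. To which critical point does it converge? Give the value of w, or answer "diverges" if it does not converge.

U'(w) = 8w(w - 2)(w - 1), so U'(4) = 192.
Gradient descent moves in the -U' direction, i.e. w is decreasing.
The nearest critical point in that direction is w = 2, where U'' = 16 > 0 (a local minimum). The iterate converges there.

2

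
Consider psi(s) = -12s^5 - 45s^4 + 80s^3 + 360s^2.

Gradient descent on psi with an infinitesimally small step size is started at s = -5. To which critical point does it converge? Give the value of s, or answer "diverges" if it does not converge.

-3

psi'(s) = -60s(s - 2)(s + 2)(s + 3), so psi'(-5) = -12600.
Gradient descent moves in the -psi' direction, i.e. s is increasing.
The nearest critical point in that direction is s = -3, where psi'' = 900 > 0 (a local minimum). The iterate converges there.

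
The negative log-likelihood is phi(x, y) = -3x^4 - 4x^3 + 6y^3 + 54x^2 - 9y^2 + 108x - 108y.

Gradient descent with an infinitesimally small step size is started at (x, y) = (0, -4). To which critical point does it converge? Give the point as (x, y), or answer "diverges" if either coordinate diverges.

phi is separable, so gradient descent decouples: x follows -∂phi/∂x, y follows -∂phi/∂y.
∂phi/∂x = -12(x - 3)(x + 1)(x + 3); at x=0 this is 108, so x decreases.
∂phi/∂y = 18(y - 3)(y + 2); at y=-4 this is 252, so y decreases.
The y-coordinate has no critical point in that direction and runs off to infinity.

diverges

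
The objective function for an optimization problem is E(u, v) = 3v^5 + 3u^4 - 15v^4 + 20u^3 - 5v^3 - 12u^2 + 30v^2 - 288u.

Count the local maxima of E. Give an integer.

E separates as a function of u plus a function of v, so ∇E=0 decouples.
∂E/∂u = 12(u - 2)(u + 3)(u + 4) = 0 at u ∈ {-4, -3, 2}; ∂E/∂v = 15v(v - 4)(v - 1)(v + 1) = 0 at v ∈ {-1, 0, 1, 4}.
The Hessian is diagonal: diag(E_uu, E_vv). Second derivatives: E_uu(-4)=72, E_uu(-3)=-60, E_uu(2)=360; E_vv(-1)=-150, E_vv(0)=60, E_vv(1)=-90, E_vv(4)=900.
Local maxima occur where both diagonal entries negative: (-3, -1), (-3, 1). Count: 2.

2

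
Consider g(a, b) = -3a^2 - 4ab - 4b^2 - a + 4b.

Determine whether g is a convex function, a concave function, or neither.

g is quadratic, so its Hessian is the constant matrix H = [[-6, -4], [-4, -8]].
det(H) = 32, tr(H) = -14.
det(H) > 0 and tr(H) < 0, so H is negative definite everywhere: concave.

concave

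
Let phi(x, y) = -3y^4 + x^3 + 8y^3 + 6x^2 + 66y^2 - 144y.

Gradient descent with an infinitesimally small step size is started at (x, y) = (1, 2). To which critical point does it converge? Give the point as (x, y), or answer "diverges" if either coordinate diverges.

(0, 1)

phi is separable, so gradient descent decouples: x follows -∂phi/∂x, y follows -∂phi/∂y.
∂phi/∂x = 3x(x + 4); at x=1 this is 15, so x decreases.
∂phi/∂y = -12(y - 4)(y - 1)(y + 3); at y=2 this is 120, so y decreases.
x converges to its nearest critical value 0 (a local min of the x-part); y converges to 1. The iterate converges to (0, 1).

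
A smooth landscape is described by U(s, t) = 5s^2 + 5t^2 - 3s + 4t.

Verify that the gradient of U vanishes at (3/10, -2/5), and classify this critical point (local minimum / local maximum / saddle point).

∇U = (10s - 3, 10t + 4); substituting (3/10, -2/5) gives ∇U = (0, 0), so (3/10, -2/5) is indeed a critical point.
The Hessian of U is constant: H = [[10, 0], [0, 10]].
det(H) = 10·10 − 0² = 100.
det(H) > 0 and tr(H) = 20 > 0, so H is positive definite and the point is a local minimum.

local minimum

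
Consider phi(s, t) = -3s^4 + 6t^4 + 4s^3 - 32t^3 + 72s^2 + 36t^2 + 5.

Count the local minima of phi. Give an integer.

2

phi separates as a function of s plus a function of t, so ∇phi=0 decouples.
∂phi/∂s = -12s(s - 4)(s + 3) = 0 at s ∈ {-3, 0, 4}; ∂phi/∂t = 24t(t - 3)(t - 1) = 0 at t ∈ {0, 1, 3}.
The Hessian is diagonal: diag(phi_ss, phi_tt). Second derivatives: phi_ss(-3)=-252, phi_ss(0)=144, phi_ss(4)=-336; phi_tt(0)=72, phi_tt(1)=-48, phi_tt(3)=144.
Local minima occur where both diagonal entries positive: (0, 0), (0, 3). Count: 2.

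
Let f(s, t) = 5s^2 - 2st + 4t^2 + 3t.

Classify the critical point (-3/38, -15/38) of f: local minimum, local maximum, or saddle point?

The Hessian of f is constant: H = [[10, -2], [-2, 8]].
det(H) = 10·8 − (-2)² = 76.
det(H) > 0 and tr(H) = 18 > 0, so H is positive definite and the point is a local minimum.

local minimum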